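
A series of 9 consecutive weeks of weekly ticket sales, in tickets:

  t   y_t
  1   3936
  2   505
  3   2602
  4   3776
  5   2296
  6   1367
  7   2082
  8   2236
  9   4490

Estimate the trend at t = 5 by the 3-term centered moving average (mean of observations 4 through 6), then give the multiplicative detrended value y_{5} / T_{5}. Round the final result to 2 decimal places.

Trend T_5 = (3776 + 2296 + 1367) / 3 = 7439/3 = 2479.6667
Ratio to trend: 2296 / 2479.6667 = 0.93

0.93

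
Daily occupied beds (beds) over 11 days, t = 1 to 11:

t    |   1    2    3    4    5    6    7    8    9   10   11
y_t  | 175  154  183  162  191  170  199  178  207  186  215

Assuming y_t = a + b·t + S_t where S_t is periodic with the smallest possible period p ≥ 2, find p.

First differences y_{t+1} − y_t: -21, 29, -21, 29, -21, 29, …
The difference pattern repeats every 2 terms and not for any smaller step, so p = 2.

2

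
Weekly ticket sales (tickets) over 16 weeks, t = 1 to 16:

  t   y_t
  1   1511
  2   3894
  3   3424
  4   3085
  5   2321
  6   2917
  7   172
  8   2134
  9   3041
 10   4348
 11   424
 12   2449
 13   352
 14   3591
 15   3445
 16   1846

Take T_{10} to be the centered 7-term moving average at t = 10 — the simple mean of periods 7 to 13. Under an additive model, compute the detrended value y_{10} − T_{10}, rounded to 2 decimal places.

Trend T_10 = (172 + 2134 + 3041 + 4348 + 424 + 2449 + 352) / 7 = 12920/7 = 1845.7143
Detrended value: 4348 − 1845.7143 = 2502.29

2502.29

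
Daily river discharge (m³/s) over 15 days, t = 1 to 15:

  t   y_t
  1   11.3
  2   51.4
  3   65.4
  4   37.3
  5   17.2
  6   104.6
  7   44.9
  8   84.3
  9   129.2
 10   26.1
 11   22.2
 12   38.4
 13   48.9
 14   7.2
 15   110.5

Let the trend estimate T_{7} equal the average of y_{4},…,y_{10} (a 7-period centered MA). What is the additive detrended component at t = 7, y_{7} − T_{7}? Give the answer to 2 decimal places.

Trend T_7 = (37.3 + 17.2 + 104.6 + 44.9 + 84.3 + 129.2 + 26.1) / 7 = 443.6/7 = 63.3714
Detrended value: 44.9 − 63.3714 = -18.47

-18.47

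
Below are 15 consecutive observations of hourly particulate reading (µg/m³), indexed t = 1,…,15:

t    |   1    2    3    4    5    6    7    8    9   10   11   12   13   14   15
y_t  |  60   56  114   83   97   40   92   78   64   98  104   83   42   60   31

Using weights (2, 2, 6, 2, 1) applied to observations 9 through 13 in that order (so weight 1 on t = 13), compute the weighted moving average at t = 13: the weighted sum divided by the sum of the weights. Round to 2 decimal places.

88.92

Weighted sum: 2·64 + 2·98 + 6·104 + 2·83 + 1·42 = 128 + 196 + 624 + 166 + 42 = 1156
Weight total: 2 + 2 + 6 + 2 + 1 = 13
WMA = 1156 / 13 = 88.92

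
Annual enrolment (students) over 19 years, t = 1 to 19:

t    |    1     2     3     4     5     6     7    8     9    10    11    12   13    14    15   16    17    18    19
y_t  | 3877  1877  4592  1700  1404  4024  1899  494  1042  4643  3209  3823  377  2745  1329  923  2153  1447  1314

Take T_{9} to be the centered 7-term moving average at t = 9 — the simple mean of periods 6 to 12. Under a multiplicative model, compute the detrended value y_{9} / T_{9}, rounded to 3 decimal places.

Trend T_9 = (4024 + 1899 + 494 + 1042 + 4643 + 3209 + 3823) / 7 = 19134/7 = 2733.42857
Ratio to trend: 1042 / 2733.42857 = 0.381

0.381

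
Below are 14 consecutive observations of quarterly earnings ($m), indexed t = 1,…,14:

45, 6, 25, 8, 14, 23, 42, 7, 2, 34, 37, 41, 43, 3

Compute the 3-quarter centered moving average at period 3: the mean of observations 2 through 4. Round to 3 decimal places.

Sum of periods 2–4: 6 + 25 + 8 = 39
Divide by 3: 39 / 3 = 13.000

13.000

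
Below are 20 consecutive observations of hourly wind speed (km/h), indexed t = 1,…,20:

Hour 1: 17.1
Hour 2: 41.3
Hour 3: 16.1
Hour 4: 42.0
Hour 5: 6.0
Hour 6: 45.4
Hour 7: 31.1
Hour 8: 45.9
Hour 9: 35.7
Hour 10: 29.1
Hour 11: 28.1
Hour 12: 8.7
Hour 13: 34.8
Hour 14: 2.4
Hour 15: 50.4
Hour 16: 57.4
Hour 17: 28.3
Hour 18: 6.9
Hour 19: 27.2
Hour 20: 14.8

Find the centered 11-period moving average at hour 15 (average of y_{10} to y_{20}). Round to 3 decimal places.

Sum of periods 10–20: 29.1 + 28.1 + 8.7 + 34.8 + 2.4 + 50.4 + 57.4 + 28.3 + 6.9 + 27.2 + 14.8 = 288.1
Divide by 11: 288.1 / 11 = 26.191

26.191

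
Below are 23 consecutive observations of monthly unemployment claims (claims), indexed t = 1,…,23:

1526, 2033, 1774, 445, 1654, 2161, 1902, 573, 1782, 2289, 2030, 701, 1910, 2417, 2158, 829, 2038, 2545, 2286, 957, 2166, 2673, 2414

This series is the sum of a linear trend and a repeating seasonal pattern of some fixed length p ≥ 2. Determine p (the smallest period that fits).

First differences y_{t+1} − y_t: 507, -259, -1329, 1209, 507, -259, -1329, 1209, 507, -259, …
The difference pattern repeats every 4 terms and not for any smaller step, so p = 4.

4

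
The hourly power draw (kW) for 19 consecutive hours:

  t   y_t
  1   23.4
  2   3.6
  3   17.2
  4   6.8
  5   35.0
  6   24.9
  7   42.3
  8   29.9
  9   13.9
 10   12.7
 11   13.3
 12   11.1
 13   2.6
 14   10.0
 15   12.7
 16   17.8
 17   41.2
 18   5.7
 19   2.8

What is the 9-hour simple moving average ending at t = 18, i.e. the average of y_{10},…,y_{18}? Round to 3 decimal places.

Sum of periods 10–18: 12.7 + 13.3 + 11.1 + 2.6 + 10.0 + 12.7 + 17.8 + 41.2 + 5.7 = 127.1
Divide by 9: 127.1 / 9 = 14.122

14.122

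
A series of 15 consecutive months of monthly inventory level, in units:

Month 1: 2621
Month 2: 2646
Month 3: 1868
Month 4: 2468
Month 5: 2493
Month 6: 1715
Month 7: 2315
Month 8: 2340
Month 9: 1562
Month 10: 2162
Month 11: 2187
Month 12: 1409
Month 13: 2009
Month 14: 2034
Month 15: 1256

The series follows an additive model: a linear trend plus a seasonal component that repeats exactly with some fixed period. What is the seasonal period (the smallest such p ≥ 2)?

3

First differences y_{t+1} − y_t: 25, -778, 600, 25, -778, 600, 25, -778, …
The difference pattern repeats every 3 terms and not for any smaller step, so p = 3.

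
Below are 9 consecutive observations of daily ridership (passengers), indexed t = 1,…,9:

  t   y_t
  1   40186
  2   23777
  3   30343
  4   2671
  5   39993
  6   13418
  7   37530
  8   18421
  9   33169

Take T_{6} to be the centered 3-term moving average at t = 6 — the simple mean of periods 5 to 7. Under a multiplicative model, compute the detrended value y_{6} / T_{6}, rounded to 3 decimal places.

Trend T_6 = (39993 + 13418 + 37530) / 3 = 90941/3 = 30313.66667
Ratio to trend: 13418 / 30313.66667 = 0.443

0.443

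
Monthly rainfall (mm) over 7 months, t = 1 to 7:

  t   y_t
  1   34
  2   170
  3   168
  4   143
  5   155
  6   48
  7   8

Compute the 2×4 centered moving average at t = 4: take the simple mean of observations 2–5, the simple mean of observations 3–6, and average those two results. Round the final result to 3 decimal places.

143.750

Sum over 2–5: 170 + 168 + 143 + 155 = 636
Sum over 3–6: 168 + 143 + 155 + 48 = 514
CMA at t=4 = (636 + 514) / (2·4) = 1150 / 8 = 143.750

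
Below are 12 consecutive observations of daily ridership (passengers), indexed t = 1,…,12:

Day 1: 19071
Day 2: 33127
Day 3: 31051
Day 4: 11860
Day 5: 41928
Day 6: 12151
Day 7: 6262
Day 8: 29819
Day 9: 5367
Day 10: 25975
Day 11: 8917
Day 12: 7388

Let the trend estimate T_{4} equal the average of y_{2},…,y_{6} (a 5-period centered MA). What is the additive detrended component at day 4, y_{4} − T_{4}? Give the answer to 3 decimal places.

Trend T_4 = (33127 + 31051 + 11860 + 41928 + 12151) / 5 = 130117/5 = 26023.40000
Detrended value: 11860 − 26023.40000 = -14163.400

-14163.400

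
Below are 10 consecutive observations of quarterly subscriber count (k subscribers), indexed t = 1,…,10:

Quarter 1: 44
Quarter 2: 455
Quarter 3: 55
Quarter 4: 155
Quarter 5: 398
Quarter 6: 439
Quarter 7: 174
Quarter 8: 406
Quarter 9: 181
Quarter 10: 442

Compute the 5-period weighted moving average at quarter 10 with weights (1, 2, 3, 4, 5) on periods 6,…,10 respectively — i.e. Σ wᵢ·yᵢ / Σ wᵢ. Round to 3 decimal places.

329.267

Weighted sum: 1·439 + 2·174 + 3·406 + 4·181 + 5·442 = 439 + 348 + 1218 + 724 + 2210 = 4939
Weight total: 1 + 2 + 3 + 4 + 5 = 15
WMA = 4939 / 15 = 329.267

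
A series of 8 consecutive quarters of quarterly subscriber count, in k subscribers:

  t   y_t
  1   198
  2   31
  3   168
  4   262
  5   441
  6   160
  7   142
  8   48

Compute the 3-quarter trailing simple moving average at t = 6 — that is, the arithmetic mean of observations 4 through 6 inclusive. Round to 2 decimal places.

Sum of periods 4–6: 262 + 441 + 160 = 863
Divide by 3: 863 / 3 = 287.67

287.67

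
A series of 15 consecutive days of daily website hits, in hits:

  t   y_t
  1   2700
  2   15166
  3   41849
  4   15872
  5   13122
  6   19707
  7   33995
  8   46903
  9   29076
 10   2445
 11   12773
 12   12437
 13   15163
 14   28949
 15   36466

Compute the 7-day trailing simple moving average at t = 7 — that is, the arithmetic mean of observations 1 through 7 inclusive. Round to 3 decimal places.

Sum of periods 1–7: 2700 + 15166 + 41849 + 15872 + 13122 + 19707 + 33995 = 142411
Divide by 7: 142411 / 7 = 20344.429

20344.429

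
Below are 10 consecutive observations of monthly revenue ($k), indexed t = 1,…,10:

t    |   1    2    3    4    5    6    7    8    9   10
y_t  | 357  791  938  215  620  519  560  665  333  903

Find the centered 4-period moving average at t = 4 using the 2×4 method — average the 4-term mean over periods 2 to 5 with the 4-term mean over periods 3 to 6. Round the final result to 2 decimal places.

607.00

Sum over 2–5: 791 + 938 + 215 + 620 = 2564
Sum over 3–6: 938 + 215 + 620 + 519 = 2292
CMA at t=4 = (2564 + 2292) / (2·4) = 4856 / 8 = 607.00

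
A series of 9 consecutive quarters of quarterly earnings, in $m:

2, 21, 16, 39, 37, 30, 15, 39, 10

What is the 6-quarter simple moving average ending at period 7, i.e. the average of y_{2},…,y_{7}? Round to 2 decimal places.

Sum of periods 2–7: 21 + 16 + 39 + 37 + 30 + 15 = 158
Divide by 6: 158 / 6 = 26.33

26.33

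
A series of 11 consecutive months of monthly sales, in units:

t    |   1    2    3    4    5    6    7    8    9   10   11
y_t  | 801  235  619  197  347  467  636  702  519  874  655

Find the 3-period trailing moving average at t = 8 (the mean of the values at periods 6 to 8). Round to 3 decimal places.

Sum of periods 6–8: 467 + 636 + 702 = 1805
Divide by 3: 1805 / 3 = 601.667

601.667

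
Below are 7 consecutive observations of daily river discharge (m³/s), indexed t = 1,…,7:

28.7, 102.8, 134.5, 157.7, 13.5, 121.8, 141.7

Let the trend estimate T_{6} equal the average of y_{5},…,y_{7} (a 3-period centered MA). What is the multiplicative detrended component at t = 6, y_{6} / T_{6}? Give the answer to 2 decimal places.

1.32

Trend T_6 = (13.5 + 121.8 + 141.7) / 3 = 277.0/3 = 92.3333
Ratio to trend: 121.8 / 92.3333 = 1.32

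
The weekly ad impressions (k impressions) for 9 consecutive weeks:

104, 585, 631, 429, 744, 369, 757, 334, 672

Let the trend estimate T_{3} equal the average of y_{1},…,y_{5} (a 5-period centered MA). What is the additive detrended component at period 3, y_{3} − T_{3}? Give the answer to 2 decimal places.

132.40

Trend T_3 = (104 + 585 + 631 + 429 + 744) / 5 = 2493/5 = 498.6000
Detrended value: 631 − 498.6000 = 132.40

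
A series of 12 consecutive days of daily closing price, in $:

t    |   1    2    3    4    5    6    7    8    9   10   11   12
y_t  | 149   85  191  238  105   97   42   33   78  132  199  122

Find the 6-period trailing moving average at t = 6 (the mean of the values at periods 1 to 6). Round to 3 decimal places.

Sum of periods 1–6: 149 + 85 + 191 + 238 + 105 + 97 = 865
Divide by 6: 865 / 6 = 144.167

144.167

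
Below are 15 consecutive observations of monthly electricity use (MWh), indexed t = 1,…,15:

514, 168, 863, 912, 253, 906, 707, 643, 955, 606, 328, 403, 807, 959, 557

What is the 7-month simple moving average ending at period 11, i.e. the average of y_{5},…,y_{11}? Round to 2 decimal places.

628.29

Sum of periods 5–11: 253 + 906 + 707 + 643 + 955 + 606 + 328 = 4398
Divide by 7: 4398 / 7 = 628.29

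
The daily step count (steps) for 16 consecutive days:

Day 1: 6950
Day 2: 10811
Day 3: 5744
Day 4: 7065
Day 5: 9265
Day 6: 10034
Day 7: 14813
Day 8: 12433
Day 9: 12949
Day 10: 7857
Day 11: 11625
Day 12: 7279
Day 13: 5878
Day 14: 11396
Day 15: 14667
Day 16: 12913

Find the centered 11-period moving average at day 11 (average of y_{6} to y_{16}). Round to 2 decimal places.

11076.73

Sum of periods 6–16: 10034 + 14813 + 12433 + 12949 + 7857 + 11625 + 7279 + 5878 + 11396 + 14667 + 12913 = 121844
Divide by 11: 121844 / 11 = 11076.73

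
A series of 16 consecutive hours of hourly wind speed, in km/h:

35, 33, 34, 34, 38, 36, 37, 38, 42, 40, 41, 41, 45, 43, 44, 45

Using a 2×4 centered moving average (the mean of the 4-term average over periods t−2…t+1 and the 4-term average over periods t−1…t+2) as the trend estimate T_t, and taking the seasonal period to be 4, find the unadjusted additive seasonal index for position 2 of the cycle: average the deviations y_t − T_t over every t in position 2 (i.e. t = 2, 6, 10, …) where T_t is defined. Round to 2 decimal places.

-0.71

Season position 2 occurs at t = 6, 10, 14 (where T_t is defined).
t=6: T_6 = 36.7500; y_6 − T_6 = 36 − 36.7500 = -0.7500
t=10: T_10 = 40.6250; y_10 − T_10 = 40 − 40.6250 = -0.6250
t=14: T_14 = 43.7500; y_14 − T_14 = 43 − 43.7500 = -0.7500
Mean deviation: (-0.7500 + -0.6250 + -0.7500) / 3 = -0.71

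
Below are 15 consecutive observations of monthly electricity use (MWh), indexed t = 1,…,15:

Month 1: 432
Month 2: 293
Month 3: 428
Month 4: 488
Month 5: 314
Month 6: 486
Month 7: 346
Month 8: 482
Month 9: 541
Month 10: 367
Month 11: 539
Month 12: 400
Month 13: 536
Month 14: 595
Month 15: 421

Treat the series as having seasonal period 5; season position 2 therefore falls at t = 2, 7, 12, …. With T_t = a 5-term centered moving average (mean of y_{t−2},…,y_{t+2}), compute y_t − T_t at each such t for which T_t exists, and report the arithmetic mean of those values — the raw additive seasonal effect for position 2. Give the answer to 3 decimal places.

-87.600

Season position 2 occurs at t = 7, 12 (where T_t is defined).
t=7: T_7 = 433.80000; y_7 − T_7 = 346 − 433.80000 = -87.80000
t=12: T_12 = 487.40000; y_12 − T_12 = 400 − 487.40000 = -87.40000
Mean deviation: (-87.80000 + -87.40000) / 2 = -87.600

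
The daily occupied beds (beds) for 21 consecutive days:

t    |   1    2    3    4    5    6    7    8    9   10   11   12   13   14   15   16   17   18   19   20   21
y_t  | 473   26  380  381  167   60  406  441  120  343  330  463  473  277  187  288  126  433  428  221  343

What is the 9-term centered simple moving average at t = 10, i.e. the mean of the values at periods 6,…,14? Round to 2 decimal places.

Sum of periods 6–14: 60 + 406 + 441 + 120 + 343 + 330 + 463 + 473 + 277 = 2913
Divide by 9: 2913 / 9 = 323.67

323.67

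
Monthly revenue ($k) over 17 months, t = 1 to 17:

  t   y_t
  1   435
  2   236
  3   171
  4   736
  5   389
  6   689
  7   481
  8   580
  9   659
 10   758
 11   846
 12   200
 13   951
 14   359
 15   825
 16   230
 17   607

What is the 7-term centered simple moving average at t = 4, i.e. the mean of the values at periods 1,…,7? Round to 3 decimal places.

Sum of periods 1–7: 435 + 236 + 171 + 736 + 389 + 689 + 481 = 3137
Divide by 7: 3137 / 7 = 448.143

448.143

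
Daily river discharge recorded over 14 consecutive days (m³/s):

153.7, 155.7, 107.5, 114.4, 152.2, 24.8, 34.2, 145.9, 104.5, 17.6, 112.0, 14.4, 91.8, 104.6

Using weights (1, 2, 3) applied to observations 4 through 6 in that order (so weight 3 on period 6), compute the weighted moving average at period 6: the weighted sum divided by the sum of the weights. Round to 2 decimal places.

Weighted sum: 1·114.4 + 2·152.2 + 3·24.8 = 114.4 + 304.4 + 74.4 = 493.2
Weight total: 1 + 2 + 3 = 6
WMA = 493.2 / 6 = 82.20

82.20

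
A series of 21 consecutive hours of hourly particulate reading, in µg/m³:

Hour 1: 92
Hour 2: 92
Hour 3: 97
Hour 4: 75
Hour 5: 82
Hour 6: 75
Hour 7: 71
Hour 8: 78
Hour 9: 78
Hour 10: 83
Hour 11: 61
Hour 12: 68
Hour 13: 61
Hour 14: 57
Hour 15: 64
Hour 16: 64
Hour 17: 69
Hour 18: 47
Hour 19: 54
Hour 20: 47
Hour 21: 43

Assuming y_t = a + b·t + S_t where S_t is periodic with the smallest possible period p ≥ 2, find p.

7

First differences y_{t+1} − y_t: 0, 5, -22, 7, -7, -4, 7, 0, 5, -22, 7, -7, -4, 7, 0, 5, …
The difference pattern repeats every 7 terms and not for any smaller step, so p = 7.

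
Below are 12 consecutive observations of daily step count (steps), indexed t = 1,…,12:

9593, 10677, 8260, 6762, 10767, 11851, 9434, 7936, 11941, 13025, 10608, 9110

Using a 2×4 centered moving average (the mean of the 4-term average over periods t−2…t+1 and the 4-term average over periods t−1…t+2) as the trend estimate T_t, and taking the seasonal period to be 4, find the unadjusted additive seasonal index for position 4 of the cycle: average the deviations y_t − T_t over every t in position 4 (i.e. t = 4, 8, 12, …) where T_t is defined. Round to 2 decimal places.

-2501.25

Season position 4 occurs at t = 4, 8 (where T_t is defined).
t=4: T_4 = 9263.2500; y_4 − T_4 = 6762 − 9263.2500 = -2501.2500
t=8: T_8 = 10437.2500; y_8 − T_8 = 7936 − 10437.2500 = -2501.2500
Mean deviation: (-2501.2500 + -2501.2500) / 2 = -2501.25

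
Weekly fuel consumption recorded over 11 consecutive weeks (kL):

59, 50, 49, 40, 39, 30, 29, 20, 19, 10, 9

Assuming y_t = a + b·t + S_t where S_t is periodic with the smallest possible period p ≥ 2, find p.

First differences y_{t+1} − y_t: -9, -1, -9, -1, -9, -1, …
The difference pattern repeats every 2 terms and not for any smaller step, so p = 2.

2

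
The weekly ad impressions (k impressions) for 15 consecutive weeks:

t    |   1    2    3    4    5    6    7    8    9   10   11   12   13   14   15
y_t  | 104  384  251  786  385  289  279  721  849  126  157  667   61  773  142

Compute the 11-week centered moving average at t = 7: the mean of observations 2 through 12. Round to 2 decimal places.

Sum of periods 2–12: 384 + 251 + 786 + 385 + 289 + 279 + 721 + 849 + 126 + 157 + 667 = 4894
Divide by 11: 4894 / 11 = 444.91

444.91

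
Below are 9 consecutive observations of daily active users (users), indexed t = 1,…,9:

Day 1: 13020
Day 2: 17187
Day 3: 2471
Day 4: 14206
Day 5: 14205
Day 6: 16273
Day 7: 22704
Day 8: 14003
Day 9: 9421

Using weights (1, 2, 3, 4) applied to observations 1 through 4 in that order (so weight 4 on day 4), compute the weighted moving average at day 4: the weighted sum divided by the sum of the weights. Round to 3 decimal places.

Weighted sum: 1·13020 + 2·17187 + 3·2471 + 4·14206 = 13020 + 34374 + 7413 + 56824 = 111631
Weight total: 1 + 2 + 3 + 4 = 10
WMA = 111631 / 10 = 11163.100

11163.100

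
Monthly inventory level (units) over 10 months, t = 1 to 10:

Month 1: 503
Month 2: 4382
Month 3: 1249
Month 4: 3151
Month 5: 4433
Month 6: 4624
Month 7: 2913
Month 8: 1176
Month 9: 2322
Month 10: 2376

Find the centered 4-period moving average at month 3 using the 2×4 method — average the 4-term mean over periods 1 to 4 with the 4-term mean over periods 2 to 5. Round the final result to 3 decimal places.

Sum over 1–4: 503 + 4382 + 1249 + 3151 = 9285
Sum over 2–5: 4382 + 1249 + 3151 + 4433 = 13215
CMA at t=3 = (9285 + 13215) / (2·4) = 22500 / 8 = 2812.500

2812.500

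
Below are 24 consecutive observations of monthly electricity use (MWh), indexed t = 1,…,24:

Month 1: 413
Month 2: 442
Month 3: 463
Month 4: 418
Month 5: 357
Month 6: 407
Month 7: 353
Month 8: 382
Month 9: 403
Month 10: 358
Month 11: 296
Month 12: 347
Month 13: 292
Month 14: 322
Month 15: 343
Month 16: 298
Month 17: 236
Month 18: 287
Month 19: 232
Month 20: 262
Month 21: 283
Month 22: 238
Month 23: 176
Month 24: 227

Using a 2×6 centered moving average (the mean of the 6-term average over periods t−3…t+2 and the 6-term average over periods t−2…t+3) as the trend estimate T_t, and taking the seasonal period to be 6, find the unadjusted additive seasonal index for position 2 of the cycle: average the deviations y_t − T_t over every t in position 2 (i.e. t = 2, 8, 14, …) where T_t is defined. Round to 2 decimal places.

10.58

Season position 2 occurs at t = 8, 14, 20 (where T_t is defined).
t=8: T_8 = 371.5833; y_8 − T_8 = 382 − 371.5833 = 10.4167
t=14: T_14 = 311.3333; y_14 − T_14 = 322 − 311.3333 = 10.6667
t=20: T_20 = 251.3333; y_20 − T_20 = 262 − 251.3333 = 10.6667
Mean deviation: (10.4167 + 10.6667 + 10.6667) / 3 = 10.58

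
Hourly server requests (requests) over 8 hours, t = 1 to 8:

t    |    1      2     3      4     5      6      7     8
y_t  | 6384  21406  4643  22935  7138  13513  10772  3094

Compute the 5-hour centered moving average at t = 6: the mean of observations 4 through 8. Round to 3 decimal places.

Sum of periods 4–8: 22935 + 7138 + 13513 + 10772 + 3094 = 57452
Divide by 5: 57452 / 5 = 11490.400

11490.400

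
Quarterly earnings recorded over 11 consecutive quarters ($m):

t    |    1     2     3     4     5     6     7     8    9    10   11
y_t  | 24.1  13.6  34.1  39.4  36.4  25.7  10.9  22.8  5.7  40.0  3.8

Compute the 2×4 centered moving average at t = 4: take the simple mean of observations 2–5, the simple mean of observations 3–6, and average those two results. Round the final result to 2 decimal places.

32.39

Sum over 2–5: 13.6 + 34.1 + 39.4 + 36.4 = 123.5
Sum over 3–6: 34.1 + 39.4 + 36.4 + 25.7 = 135.6
CMA at t=4 = (123.5 + 135.6) / (2·4) = 259.1 / 8 = 32.39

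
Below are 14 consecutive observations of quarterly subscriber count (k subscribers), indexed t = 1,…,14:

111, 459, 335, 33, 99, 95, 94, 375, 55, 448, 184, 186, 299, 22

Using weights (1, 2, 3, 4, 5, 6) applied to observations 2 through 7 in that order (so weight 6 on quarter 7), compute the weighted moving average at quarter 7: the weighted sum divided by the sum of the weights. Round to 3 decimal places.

Weighted sum: 1·459 + 2·335 + 3·33 + 4·99 + 5·95 + 6·94 = 459 + 670 + 99 + 396 + 475 + 564 = 2663
Weight total: 1 + 2 + 3 + 4 + 5 + 6 = 21
WMA = 2663 / 21 = 126.810

126.810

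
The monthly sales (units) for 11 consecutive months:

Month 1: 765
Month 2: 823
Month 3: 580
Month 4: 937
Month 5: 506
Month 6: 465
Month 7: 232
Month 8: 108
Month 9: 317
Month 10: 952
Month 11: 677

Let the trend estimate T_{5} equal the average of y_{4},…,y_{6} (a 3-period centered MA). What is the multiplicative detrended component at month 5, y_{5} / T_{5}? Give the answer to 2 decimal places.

Trend T_5 = (937 + 506 + 465) / 3 = 1908/3 = 636.0000
Ratio to trend: 506 / 636.0000 = 0.80

0.80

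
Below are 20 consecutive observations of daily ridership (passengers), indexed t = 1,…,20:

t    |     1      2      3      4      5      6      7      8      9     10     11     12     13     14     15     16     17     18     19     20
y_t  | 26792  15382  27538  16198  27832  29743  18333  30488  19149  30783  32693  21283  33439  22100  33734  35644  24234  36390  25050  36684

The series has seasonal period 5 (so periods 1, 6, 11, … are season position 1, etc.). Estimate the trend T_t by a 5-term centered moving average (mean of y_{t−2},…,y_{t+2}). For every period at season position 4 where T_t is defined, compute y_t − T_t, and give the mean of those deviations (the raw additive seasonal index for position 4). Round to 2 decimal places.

Season position 4 occurs at t = 4, 9, 14 (where T_t is defined).
t=4: T_4 = 23338.6000; y_4 − T_4 = 16198 − 23338.6000 = -7140.6000
t=9: T_9 = 26289.2000; y_9 − T_9 = 19149 − 26289.2000 = -7140.2000
t=14: T_14 = 29240.0000; y_14 − T_14 = 22100 − 29240.0000 = -7140.0000
Mean deviation: (-7140.6000 + -7140.2000 + -7140.0000) / 3 = -7140.27

-7140.27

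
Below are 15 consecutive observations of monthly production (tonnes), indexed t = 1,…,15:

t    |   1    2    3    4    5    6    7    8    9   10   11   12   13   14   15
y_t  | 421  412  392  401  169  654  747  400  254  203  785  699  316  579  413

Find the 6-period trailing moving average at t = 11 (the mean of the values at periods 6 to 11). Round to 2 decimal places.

507.17

Sum of periods 6–11: 654 + 747 + 400 + 254 + 203 + 785 = 3043
Divide by 6: 3043 / 6 = 507.17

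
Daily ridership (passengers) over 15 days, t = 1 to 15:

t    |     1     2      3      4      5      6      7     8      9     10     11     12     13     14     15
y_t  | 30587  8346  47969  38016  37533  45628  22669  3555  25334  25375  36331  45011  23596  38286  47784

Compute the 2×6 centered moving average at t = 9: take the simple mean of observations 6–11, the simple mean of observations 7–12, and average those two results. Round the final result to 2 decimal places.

Sum over 6–11: 45628 + 22669 + 3555 + 25334 + 25375 + 36331 = 158892
Sum over 7–12: 22669 + 3555 + 25334 + 25375 + 36331 + 45011 = 158275
CMA at t=9 = (158892 + 158275) / (2·6) = 317167 / 12 = 26430.58

26430.58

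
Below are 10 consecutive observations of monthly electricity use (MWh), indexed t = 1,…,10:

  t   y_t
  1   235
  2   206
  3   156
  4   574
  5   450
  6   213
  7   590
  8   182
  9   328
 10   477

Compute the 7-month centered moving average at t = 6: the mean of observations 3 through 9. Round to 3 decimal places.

356.143

Sum of periods 3–9: 156 + 574 + 450 + 213 + 590 + 182 + 328 = 2493
Divide by 7: 2493 / 7 = 356.143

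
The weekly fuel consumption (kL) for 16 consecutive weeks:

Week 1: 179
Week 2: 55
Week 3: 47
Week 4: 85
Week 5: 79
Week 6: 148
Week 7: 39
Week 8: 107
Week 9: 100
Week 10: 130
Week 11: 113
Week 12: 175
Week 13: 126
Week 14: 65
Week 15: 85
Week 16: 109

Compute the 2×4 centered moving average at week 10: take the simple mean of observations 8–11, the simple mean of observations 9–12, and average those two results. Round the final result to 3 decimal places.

121.000

Sum over 8–11: 107 + 100 + 130 + 113 = 450
Sum over 9–12: 100 + 130 + 113 + 175 = 518
CMA at t=10 = (450 + 518) / (2·4) = 968 / 8 = 121.000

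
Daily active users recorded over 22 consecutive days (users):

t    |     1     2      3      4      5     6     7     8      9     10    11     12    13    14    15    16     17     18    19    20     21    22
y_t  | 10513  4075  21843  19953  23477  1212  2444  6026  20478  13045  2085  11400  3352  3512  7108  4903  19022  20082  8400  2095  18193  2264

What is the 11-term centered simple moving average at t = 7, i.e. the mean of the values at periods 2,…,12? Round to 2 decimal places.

Sum of periods 2–12: 4075 + 21843 + 19953 + 23477 + 1212 + 2444 + 6026 + 20478 + 13045 + 2085 + 11400 = 126038
Divide by 11: 126038 / 11 = 11458.00

11458.00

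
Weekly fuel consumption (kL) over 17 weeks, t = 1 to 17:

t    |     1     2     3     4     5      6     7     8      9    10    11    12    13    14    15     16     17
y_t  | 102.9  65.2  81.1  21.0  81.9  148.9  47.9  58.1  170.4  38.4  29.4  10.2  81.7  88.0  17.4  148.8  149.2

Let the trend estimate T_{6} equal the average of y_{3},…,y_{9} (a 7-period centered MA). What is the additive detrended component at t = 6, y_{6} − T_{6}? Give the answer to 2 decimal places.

61.86

Trend T_6 = (81.1 + 21.0 + 81.9 + 148.9 + 47.9 + 58.1 + 170.4) / 7 = 609.3/7 = 87.0429
Detrended value: 148.9 − 87.0429 = 61.86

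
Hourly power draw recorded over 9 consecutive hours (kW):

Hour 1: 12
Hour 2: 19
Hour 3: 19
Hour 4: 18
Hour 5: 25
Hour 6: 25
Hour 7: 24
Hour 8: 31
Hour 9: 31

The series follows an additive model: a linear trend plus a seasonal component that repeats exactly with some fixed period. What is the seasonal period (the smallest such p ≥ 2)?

First differences y_{t+1} − y_t: 7, 0, -1, 7, 0, -1, 7, 0, …
The difference pattern repeats every 3 terms and not for any smaller step, so p = 3.

3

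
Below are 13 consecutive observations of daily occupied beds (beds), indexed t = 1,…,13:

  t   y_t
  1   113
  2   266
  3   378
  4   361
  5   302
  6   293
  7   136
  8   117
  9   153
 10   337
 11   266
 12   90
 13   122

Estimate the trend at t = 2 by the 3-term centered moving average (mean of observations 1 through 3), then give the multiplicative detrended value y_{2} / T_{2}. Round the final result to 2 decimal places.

1.05

Trend T_2 = (113 + 266 + 378) / 3 = 757/3 = 252.3333
Ratio to trend: 266 / 252.3333 = 1.05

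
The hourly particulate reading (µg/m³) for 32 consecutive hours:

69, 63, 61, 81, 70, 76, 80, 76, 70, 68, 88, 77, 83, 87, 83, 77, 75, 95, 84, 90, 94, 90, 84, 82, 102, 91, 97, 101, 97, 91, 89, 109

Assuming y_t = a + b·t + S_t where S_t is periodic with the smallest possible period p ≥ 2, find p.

7

First differences y_{t+1} − y_t: -6, -2, 20, -11, 6, 4, -4, -6, -2, 20, -11, 6, 4, -4, -6, -2, …
The difference pattern repeats every 7 terms and not for any smaller step, so p = 7.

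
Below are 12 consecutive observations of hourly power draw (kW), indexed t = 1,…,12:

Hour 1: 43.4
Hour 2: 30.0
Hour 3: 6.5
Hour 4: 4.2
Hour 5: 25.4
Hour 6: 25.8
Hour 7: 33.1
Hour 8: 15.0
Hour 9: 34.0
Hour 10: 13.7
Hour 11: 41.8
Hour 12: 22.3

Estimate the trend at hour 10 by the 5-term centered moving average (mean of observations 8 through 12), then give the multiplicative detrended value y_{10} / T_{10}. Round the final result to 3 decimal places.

0.540

Trend T_10 = (15.0 + 34.0 + 13.7 + 41.8 + 22.3) / 5 = 126.8/5 = 25.36000
Ratio to trend: 13.7 / 25.36000 = 0.540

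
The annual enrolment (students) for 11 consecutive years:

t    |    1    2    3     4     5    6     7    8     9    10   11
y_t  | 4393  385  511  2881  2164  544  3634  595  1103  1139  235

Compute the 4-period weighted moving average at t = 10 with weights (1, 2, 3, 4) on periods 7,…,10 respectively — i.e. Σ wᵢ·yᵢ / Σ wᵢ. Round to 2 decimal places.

1268.90

Weighted sum: 1·3634 + 2·595 + 3·1103 + 4·1139 = 3634 + 1190 + 3309 + 4556 = 12689
Weight total: 1 + 2 + 3 + 4 = 10
WMA = 12689 / 10 = 1268.90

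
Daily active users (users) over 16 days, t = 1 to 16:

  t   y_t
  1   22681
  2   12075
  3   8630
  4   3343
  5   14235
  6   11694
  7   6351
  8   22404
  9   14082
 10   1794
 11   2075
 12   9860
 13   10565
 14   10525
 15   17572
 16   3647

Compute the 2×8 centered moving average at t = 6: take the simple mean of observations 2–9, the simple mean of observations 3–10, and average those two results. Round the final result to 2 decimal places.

10959.19

Sum over 2–9: 12075 + 8630 + 3343 + 14235 + 11694 + 6351 + 22404 + 14082 = 92814
Sum over 3–10: 8630 + 3343 + 14235 + 11694 + 6351 + 22404 + 14082 + 1794 = 82533
CMA at t=6 = (92814 + 82533) / (2·8) = 175347 / 16 = 10959.19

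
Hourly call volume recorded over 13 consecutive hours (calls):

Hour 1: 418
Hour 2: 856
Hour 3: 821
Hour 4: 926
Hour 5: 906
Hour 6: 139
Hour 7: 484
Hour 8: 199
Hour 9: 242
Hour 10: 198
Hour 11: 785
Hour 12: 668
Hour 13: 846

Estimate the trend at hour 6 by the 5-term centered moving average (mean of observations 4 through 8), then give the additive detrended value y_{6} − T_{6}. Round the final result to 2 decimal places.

-391.80

Trend T_6 = (926 + 906 + 139 + 484 + 199) / 5 = 2654/5 = 530.8000
Detrended value: 139 − 530.8000 = -391.80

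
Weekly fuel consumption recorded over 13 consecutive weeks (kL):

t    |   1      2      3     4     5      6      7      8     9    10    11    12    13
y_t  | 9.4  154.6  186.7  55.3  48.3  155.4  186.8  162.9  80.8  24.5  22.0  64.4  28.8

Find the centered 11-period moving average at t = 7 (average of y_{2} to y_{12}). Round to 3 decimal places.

Sum of periods 2–12: 154.6 + 186.7 + 55.3 + 48.3 + 155.4 + 186.8 + 162.9 + 80.8 + 24.5 + 22.0 + 64.4 = 1141.7
Divide by 11: 1141.7 / 11 = 103.791

103.791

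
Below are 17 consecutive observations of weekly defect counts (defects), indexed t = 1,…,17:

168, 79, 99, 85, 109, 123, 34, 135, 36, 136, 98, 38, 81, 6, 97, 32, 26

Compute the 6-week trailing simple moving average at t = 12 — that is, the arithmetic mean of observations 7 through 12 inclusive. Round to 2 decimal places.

Sum of periods 7–12: 34 + 135 + 36 + 136 + 98 + 38 = 477
Divide by 6: 477 / 6 = 79.50

79.50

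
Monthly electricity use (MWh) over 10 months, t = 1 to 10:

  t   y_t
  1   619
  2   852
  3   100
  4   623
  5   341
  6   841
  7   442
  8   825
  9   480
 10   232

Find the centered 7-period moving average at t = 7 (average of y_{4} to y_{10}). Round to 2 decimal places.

540.57

Sum of periods 4–10: 623 + 341 + 841 + 442 + 825 + 480 + 232 = 3784
Divide by 7: 3784 / 7 = 540.57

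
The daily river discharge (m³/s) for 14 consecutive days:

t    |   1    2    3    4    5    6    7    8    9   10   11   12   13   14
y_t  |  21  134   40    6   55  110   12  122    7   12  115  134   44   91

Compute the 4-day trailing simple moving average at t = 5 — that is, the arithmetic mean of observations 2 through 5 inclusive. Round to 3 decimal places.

58.750

Sum of periods 2–5: 134 + 40 + 6 + 55 = 235
Divide by 4: 235 / 4 = 58.750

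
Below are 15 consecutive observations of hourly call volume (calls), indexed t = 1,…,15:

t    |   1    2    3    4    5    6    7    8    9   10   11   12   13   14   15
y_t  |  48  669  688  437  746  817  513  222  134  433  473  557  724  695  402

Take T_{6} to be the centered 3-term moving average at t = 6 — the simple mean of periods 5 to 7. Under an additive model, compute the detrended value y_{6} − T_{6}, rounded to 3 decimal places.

Trend T_6 = (746 + 817 + 513) / 3 = 2076/3 = 692.00000
Detrended value: 817 − 692.00000 = 125.000

125.000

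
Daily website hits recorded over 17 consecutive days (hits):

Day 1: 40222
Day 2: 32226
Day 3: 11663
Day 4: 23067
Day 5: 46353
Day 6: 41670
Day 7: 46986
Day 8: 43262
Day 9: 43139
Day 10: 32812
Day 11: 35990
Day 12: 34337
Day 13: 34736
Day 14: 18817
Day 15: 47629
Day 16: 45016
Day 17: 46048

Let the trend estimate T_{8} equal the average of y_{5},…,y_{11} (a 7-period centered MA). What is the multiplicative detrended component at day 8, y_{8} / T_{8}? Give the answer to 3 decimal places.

1.043

Trend T_8 = (46353 + 41670 + 46986 + 43262 + 43139 + 32812 + 35990) / 7 = 290212/7 = 41458.85714
Ratio to trend: 43262 / 41458.85714 = 1.043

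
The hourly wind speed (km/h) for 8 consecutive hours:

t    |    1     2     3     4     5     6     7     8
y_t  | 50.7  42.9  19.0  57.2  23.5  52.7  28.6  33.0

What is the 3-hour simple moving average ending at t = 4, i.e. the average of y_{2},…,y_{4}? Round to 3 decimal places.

Sum of periods 2–4: 42.9 + 19.0 + 57.2 = 119.1
Divide by 3: 119.1 / 3 = 39.700

39.700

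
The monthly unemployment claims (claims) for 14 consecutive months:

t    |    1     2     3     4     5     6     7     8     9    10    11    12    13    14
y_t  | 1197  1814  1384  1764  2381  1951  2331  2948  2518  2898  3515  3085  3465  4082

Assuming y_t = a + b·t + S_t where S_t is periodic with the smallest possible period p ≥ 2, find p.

First differences y_{t+1} − y_t: 617, -430, 380, 617, -430, 380, 617, -430, …
The difference pattern repeats every 3 terms and not for any smaller step, so p = 3.

3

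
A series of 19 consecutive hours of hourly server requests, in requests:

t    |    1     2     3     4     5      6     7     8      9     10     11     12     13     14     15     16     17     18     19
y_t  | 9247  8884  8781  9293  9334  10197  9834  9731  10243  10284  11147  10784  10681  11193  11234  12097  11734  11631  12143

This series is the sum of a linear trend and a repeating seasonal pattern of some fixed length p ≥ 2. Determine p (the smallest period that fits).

First differences y_{t+1} − y_t: -363, -103, 512, 41, 863, -363, -103, 512, 41, 863, -363, -103, …
The difference pattern repeats every 5 terms and not for any smaller step, so p = 5.

5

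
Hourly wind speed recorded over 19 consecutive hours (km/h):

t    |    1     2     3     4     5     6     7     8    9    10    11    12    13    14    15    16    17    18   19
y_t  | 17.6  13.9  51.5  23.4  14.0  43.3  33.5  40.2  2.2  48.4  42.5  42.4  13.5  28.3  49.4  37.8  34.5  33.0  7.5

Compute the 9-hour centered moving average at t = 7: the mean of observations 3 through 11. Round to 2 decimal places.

33.22

Sum of periods 3–11: 51.5 + 23.4 + 14.0 + 43.3 + 33.5 + 40.2 + 2.2 + 48.4 + 42.5 = 299.0
Divide by 9: 299.0 / 9 = 33.22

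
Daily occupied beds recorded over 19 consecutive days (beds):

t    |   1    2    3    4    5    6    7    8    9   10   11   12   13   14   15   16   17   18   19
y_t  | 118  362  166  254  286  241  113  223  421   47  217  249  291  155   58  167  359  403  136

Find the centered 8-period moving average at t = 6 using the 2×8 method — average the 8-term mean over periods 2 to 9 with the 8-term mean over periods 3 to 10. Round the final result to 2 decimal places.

Sum over 2–9: 362 + 166 + 254 + 286 + 241 + 113 + 223 + 421 = 2066
Sum over 3–10: 166 + 254 + 286 + 241 + 113 + 223 + 421 + 47 = 1751
CMA at t=6 = (2066 + 1751) / (2·8) = 3817 / 16 = 238.56

238.56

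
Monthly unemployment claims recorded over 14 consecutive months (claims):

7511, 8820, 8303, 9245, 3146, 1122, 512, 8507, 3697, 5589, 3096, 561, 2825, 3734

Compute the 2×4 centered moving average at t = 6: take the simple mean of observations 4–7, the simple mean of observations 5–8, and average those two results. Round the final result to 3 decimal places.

Sum over 4–7: 9245 + 3146 + 1122 + 512 = 14025
Sum over 5–8: 3146 + 1122 + 512 + 8507 = 13287
CMA at t=6 = (14025 + 13287) / (2·4) = 27312 / 8 = 3414.000

3414.000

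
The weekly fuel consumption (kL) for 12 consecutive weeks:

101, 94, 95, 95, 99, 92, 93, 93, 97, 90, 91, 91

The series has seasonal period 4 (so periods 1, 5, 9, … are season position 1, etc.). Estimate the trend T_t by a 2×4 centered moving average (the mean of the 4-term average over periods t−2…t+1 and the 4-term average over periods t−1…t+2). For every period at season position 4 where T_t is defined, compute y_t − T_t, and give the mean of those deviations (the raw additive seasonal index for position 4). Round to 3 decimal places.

Season position 4 occurs at t = 4, 8 (where T_t is defined).
t=4: T_4 = 95.50000; y_4 − T_4 = 95 − 95.50000 = -0.50000
t=8: T_8 = 93.50000; y_8 − T_8 = 93 − 93.50000 = -0.50000
Mean deviation: (-0.50000 + -0.50000) / 2 = -0.500

-0.500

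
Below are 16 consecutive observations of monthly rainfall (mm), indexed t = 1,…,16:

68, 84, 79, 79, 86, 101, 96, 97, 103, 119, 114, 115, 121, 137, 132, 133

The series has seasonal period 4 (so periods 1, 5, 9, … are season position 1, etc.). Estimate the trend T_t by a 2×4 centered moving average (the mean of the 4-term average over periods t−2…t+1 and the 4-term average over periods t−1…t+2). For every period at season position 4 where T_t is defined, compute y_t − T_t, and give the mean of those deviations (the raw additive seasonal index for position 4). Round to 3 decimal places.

-4.708

Season position 4 occurs at t = 4, 8, 12 (where T_t is defined).
t=4: T_4 = 84.12500; y_4 − T_4 = 79 − 84.12500 = -5.12500
t=8: T_8 = 101.50000; y_8 − T_8 = 97 − 101.50000 = -4.50000
t=12: T_12 = 119.50000; y_12 − T_12 = 115 − 119.50000 = -4.50000
Mean deviation: (-5.12500 + -4.50000 + -4.50000) / 3 = -4.708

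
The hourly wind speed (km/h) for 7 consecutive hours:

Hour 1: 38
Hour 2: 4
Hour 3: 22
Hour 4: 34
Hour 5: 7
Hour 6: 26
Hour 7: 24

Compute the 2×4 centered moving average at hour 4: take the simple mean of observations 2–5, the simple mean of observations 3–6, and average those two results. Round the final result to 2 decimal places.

Sum over 2–5: 4 + 22 + 34 + 7 = 67
Sum over 3–6: 22 + 34 + 7 + 26 = 89
CMA at t=4 = (67 + 89) / (2·4) = 156 / 8 = 19.50

19.50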